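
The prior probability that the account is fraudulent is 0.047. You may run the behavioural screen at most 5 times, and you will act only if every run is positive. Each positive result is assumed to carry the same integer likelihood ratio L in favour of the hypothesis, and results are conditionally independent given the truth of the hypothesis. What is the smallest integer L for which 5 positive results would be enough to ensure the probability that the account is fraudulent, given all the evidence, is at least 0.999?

Prior odds = 0.047/0.953 = 47/953.
Target odds = 0.999/0.001 = 999.
Need L⁵ ≥ 999 ÷ (47/953) = 952047/47.
7⁵ = 16807 < 952047/47 ≤ 32768 = 8⁵, so L = 8.

8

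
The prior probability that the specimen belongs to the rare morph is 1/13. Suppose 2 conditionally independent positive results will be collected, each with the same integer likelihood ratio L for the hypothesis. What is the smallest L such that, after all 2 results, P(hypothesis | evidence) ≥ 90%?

11

Prior odds = (1/13)/(12/13) = 1/12.
Target odds = 0.9/0.1 = 9.
Need L² ≥ 9 ÷ (1/12) = 108.
10² = 100 < 108 ≤ 121 = 11², so L = 11.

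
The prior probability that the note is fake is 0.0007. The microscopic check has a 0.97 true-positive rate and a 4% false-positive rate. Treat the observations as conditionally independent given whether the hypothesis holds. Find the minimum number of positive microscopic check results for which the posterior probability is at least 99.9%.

5

Prior odds = 0.0007/0.9993 = 7/9993.
Likelihood ratio of a positive result = 0.97/0.04 = 24.25.
Target odds: 0.999 ÷ 0.001 = 999.
Need (7/9993) × 24.25ⁿ ≥ 999, i.e. 24.25ⁿ ≥ 9983007/7.
24.25⁴ = 88529281/256 falls short of 9983007/7 but 24.25⁵ ≈8.38607e+06 reaches it, so n = 5.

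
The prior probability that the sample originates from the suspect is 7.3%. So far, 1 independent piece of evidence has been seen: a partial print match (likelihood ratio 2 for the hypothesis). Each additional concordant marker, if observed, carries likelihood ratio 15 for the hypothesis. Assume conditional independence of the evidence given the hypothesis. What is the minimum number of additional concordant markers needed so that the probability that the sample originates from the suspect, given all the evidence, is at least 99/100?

Prior odds = 0.073/0.927 = 73/927.
Bayes factor of the evidence already in hand = 2.
Odds after that evidence = (73/927) × 2 = 146/927.
Target odds = 0.99/0.01 = 99.
Need 15ⁿ ≥ 99 ÷ (146/927) = 91773/146.
15² = 225 falls short of 91773/146 but 15³ = 3375 reaches it, so n = 3.

3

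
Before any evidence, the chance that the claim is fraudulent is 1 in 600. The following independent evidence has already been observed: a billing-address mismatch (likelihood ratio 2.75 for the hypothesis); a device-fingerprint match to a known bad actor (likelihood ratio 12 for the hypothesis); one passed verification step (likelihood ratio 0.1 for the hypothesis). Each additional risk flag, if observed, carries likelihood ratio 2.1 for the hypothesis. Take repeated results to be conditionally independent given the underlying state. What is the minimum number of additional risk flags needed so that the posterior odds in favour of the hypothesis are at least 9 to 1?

10

Prior odds = (1/600)/(599/600) = 1/599.
Combined Bayes factor of the evidence already in hand = 2.75 × 12 × 0.1 = 3.3.
Odds after that evidence = (1/599) × 3.3 = 33/5990.
Target odds = 9.
Need 2.1ⁿ ≥ 9 ÷ (33/5990) = 17970/11.
2.1⁹ ≈794.28 falls short of 17970/11 but 2.1¹⁰ ≈1667.99 reaches it, so n = 10.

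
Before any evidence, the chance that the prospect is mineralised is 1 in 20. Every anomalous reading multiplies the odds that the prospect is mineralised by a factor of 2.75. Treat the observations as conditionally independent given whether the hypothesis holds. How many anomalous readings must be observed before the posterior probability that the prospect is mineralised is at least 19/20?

6

Prior odds: 0.05 ÷ 0.95 = 1/19.
Likelihood ratio per anomalous reading = 2.75.
Target odds: 0.95 ÷ 0.05 = 19.
Need (1/19) × 2.75ⁿ ≥ 19, i.e. 2.75ⁿ ≥ 361.
2.75⁵ = 161051/1024 falls short of 361 but 2.75⁶ = 1771561/4096 reaches it, so n = 6.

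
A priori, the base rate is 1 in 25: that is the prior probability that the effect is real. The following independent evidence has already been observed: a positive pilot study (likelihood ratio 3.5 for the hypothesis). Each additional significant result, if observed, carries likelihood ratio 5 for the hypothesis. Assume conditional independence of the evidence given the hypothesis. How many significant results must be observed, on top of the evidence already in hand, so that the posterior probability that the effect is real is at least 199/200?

5

Prior odds = 0.04/0.96 = 1/24.
Bayes factor of the evidence already in hand = 3.5.
Odds after that evidence = (1/24) × 3.5 = 7/48.
Target odds = 0.995/0.005 = 199.
Need 5ⁿ ≥ 199 ÷ (7/48) = 9552/7.
5⁴ = 625 falls short of 9552/7 but 5⁵ = 3125 reaches it, so n = 5.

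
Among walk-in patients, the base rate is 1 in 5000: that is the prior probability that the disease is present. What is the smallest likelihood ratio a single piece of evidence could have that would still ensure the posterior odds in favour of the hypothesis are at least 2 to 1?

Prior odds = 0.0002/0.9998 = 1/4999.
Target odds = 2.
Required Bayes factor = 2 ÷ (1/4999) = 9998.

9998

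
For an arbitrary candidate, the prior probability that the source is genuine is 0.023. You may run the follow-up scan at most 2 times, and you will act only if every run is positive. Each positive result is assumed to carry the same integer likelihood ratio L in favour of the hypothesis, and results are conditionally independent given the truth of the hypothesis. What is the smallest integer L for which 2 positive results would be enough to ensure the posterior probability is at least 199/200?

92

Prior odds = 0.023/0.977 = 23/977.
Target odds = 0.995/0.005 = 199.
Need L² ≥ 199 ÷ (23/977) = 194423/23.
91² = 8281 < 194423/23 ≤ 8464 = 92², so L = 92.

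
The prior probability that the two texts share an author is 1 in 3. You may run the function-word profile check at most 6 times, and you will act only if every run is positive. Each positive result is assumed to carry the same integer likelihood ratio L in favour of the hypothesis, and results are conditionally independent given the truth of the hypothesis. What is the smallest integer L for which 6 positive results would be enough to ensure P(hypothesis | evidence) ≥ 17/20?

Prior odds = (1/3)/(2/3) = 0.5.
Target odds = 0.85/0.15 = 17/3.
Need L⁶ ≥ 17/3 ÷ 0.5 = 34/3.
1⁶ = 1 < 34/3 ≤ 64 = 2⁶, so L = 2.

2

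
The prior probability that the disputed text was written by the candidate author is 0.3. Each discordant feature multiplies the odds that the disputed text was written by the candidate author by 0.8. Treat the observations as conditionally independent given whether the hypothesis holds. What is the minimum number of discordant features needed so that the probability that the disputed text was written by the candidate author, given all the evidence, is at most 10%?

7

Prior odds = 0.3/0.7 = 3/7.
Likelihood ratio per discordant feature = 0.8.
Target odds: 0.1 ÷ 0.9 = 1/9.
Need (3/7) × 0.8ⁿ ≤ 1/9, i.e. 0.8ⁿ ≤ 7/27.
0.8⁶ = 4096/15625 is still above 7/27 but 0.8⁷ = 16384/78125 is at or below it, so n = 7.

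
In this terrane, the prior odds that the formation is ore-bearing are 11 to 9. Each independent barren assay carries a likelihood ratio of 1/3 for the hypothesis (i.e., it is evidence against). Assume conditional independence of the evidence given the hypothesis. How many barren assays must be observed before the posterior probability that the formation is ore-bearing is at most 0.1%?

7

Prior odds = 11/9.
Likelihood ratio per barren assay = 1/3.
Target odds: 0.001 ÷ 0.999 = 1/999.
Require (1/3)ⁿ ≤ 1/999 ÷ (11/9) = 1/1221.
(1/3)⁶ = 1/729 is still above 1/1221 but (1/3)⁷ = 1/2187 is at or below it, so n = 7.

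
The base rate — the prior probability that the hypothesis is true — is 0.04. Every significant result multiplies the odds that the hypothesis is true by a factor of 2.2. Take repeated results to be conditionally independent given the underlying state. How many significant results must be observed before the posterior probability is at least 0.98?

Prior odds = 0.04/0.96 = 1/24.
Likelihood ratio per significant result = 2.2.
Target odds: 0.98 ÷ 0.02 = 49.
Need (1/24) × 2.2ⁿ ≥ 49, i.e. 2.2ⁿ ≥ 1176.
2.2⁸ = 214358881/390625 falls short of 1176 but 2.2⁹ ≈1207.27 reaches it, so n = 9.

9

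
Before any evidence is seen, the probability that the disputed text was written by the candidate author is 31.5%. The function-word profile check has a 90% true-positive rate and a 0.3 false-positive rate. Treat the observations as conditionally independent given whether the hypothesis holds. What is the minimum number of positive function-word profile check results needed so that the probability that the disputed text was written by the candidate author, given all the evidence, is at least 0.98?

Prior odds: 0.315 ÷ 0.685 = 63/137.
Likelihood ratio of a positive result = 0.9/0.3 = 3.
Target odds: 0.98 ÷ 0.02 = 49.
Need (63/137) × 3ⁿ ≥ 49, i.e. 3ⁿ ≥ 959/9.
3⁴ = 81 falls short of 959/9 but 3⁵ = 243 reaches it, so n = 5.

5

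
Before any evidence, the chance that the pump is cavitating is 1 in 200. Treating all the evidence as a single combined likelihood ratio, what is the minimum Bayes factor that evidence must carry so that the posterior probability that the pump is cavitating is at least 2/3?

Prior odds = 0.005/0.995 = 1/199.
Target odds = (2/3)/(1/3) = 2.
Required Bayes factor = 2 ÷ (1/199) = 398.

398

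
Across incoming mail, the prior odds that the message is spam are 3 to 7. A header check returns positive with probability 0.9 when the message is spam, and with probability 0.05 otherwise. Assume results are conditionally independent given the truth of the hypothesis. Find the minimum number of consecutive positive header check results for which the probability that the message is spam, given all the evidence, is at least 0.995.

3

Prior odds = 3/7.
Likelihood ratio of a positive result = 0.9/0.05 = 18.
Target posterior odds = 0.995/0.005 = 199.
Need (3/7) × 18ⁿ ≥ 199, i.e. 18ⁿ ≥ 1393/3.
18² = 324 falls short of 1393/3 but 18³ = 5832 reaches it, so n = 3.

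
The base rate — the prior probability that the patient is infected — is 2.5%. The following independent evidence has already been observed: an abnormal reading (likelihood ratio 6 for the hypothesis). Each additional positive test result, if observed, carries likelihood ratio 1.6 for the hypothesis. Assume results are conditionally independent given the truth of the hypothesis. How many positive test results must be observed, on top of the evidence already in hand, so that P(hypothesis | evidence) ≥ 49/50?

Prior odds = 0.025/0.975 = 1/39.
Bayes factor of the evidence already in hand = 6.
Odds after that evidence = (1/39) × 6 = 2/13.
Target odds = 0.98/0.02 = 49.
Need 1.6ⁿ ≥ 49 ÷ (2/13) = 318.5.
1.6¹² ≈281.475 falls short of 318.5 but 1.6¹³ ≈450.36 reaches it, so n = 13.

13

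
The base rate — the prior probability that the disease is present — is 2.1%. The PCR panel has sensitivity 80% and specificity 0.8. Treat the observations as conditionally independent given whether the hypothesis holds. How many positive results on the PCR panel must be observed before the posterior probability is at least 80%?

4

Prior odds: 0.021 ÷ 0.979 = 21/979.
False-positive rate = 1 − 0.8 = 0.2; likelihood ratio of a positive = 0.8/0.2 = 4.
Target posterior odds = 0.8/0.2 = 4.
Need (21/979) × 4ⁿ ≥ 4, i.e. 4ⁿ ≥ 3916/21.
4³ = 64 falls short of 3916/21 but 4⁴ = 256 reaches it, so n = 4.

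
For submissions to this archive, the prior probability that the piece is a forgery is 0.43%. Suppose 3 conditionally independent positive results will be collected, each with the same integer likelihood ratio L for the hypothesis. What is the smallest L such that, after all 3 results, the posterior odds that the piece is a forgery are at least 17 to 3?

11

Prior odds = 0.0043/0.9957 = 43/9957.
Target odds = 17/3.
Need L³ ≥ 17/3 ÷ (43/9957) = 56423/43.
10³ = 1000 < 56423/43 ≤ 1331 = 11³, so L = 11.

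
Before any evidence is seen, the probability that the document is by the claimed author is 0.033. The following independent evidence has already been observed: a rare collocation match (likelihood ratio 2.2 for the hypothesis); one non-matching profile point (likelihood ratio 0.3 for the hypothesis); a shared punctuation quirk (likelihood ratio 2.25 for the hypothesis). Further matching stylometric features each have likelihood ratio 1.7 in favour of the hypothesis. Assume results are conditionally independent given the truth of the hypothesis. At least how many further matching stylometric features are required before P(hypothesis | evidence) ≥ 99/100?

15

Prior odds = 0.033/0.967 = 33/967.
Combined Bayes factor of the evidence already in hand = 2.2 × 0.3 × 2.25 = 1.485.
Odds after that evidence = (33/967) × 1.485 = 9801/193400.
Target odds = 0.99/0.01 = 99.
Need 1.7ⁿ ≥ 99 ÷ (9801/193400) = 193400/99.
1.7¹⁴ ≈1683.78 falls short of 193400/99 but 1.7¹⁵ ≈2862.42 reaches it, so n = 15.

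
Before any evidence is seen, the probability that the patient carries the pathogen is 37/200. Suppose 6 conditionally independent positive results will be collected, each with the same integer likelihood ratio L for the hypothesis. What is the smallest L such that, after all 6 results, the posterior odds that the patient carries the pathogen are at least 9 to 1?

Prior odds = 0.185/0.815 = 37/163.
Target odds = 9.
Need L⁶ ≥ 9 ÷ (37/163) = 1467/37.
1⁶ = 1 < 1467/37 ≤ 64 = 2⁶, so L = 2.

2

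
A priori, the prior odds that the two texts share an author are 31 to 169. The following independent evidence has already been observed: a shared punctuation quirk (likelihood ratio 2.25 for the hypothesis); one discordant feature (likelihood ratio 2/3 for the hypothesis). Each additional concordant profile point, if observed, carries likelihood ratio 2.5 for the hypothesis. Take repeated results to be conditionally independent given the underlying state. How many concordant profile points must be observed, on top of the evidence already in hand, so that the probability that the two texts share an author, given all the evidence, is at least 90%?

Prior odds = 31/169.
Combined Bayes factor of the evidence already in hand = 2.25 × (2/3) = 1.5.
Odds after that evidence = (31/169) × 1.5 = 93/338.
Target odds = 0.9/0.1 = 9.
Need 2.5ⁿ ≥ 9 ÷ (93/338) = 1014/31.
2.5³ = 15.625 falls short of 1014/31 but 2.5⁴ = 39.0625 reaches it, so n = 4.

4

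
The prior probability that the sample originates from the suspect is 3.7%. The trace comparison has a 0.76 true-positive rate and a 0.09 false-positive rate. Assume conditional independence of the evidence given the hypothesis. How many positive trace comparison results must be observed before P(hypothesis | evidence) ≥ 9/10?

Prior odds = 0.037/0.963 = 37/963.
Likelihood ratio of a positive result = 0.76/0.09 = 76/9.
Target odds: 0.9 ÷ 0.1 = 9.
Need (37/963) × (76/9)ⁿ ≥ 9, i.e. (76/9)ⁿ ≥ 8667/37.
(76/9)² = 5776/81 falls short of 8667/37 but (76/9)³ = 438976/729 reaches it, so n = 3.

3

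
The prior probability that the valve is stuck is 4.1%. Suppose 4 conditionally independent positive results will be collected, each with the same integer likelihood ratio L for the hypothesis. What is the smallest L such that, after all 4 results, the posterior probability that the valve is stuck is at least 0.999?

13

Prior odds = 0.041/0.959 = 41/959.
Target odds = 0.999/0.001 = 999.
Need L⁴ ≥ 999 ÷ (41/959) = 958041/41.
12⁴ = 20736 < 958041/41 ≤ 28561 = 13⁴, so L = 13.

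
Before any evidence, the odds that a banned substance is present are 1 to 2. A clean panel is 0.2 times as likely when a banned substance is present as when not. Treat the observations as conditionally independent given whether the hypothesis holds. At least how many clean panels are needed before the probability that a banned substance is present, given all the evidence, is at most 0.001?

4

Prior odds = 0.5.
Likelihood ratio per clean panel = 0.2.
Target posterior odds = 0.001/0.999 = 1/999.
Need 0.5 × 0.2ⁿ ≤ 1/999, i.e. 0.2ⁿ ≤ 2/999.
0.2³ = 0.008 is still above 2/999 but 0.2⁴ = 0.0016 is at or below it, so n = 4.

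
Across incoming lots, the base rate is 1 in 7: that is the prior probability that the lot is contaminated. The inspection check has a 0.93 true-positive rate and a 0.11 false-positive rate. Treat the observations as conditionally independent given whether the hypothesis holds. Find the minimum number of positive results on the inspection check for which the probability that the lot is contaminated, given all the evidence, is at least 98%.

3

Prior odds = (1/7)/(6/7) = 1/6.
Likelihood ratio of a positive result = 0.93/0.11 = 93/11.
Target posterior odds = 0.98/0.02 = 49.
Require (93/11)ⁿ ≥ 49 ÷ (1/6) = 294.
(93/11)² = 8649/121 falls short of 294 but (93/11)³ = 804357/1331 reaches it, so n = 3.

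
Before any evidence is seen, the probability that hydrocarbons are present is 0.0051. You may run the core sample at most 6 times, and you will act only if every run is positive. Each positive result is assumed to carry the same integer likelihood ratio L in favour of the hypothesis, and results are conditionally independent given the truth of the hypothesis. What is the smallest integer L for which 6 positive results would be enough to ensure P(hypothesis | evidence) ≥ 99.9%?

Prior odds = 0.0051/0.9949 = 51/9949.
Target odds = 0.999/0.001 = 999.
Need L⁶ ≥ 999 ÷ (51/9949) = 3313017/17.
7⁶ = 117649 < 3313017/17 ≤ 262144 = 8⁶, so L = 8.

8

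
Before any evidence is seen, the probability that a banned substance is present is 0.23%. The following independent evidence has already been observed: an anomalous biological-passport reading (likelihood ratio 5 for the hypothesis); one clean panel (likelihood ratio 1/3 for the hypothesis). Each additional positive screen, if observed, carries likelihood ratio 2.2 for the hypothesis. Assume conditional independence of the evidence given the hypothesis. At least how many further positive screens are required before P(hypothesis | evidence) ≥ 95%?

11

Prior odds = 0.0023/0.9977 = 23/9977.
Combined Bayes factor of the evidence already in hand = 5 × (1/3) = 5/3.
Odds after that evidence = (23/9977) × 5/3 = 115/29931.
Target odds = 0.95/0.05 = 19.
Need 2.2ⁿ ≥ 19 ÷ (115/29931) = 568689/115.
2.2¹⁰ ≈2655.99 falls short of 568689/115 but 2.2¹¹ ≈5843.18 reaches it, so n = 11.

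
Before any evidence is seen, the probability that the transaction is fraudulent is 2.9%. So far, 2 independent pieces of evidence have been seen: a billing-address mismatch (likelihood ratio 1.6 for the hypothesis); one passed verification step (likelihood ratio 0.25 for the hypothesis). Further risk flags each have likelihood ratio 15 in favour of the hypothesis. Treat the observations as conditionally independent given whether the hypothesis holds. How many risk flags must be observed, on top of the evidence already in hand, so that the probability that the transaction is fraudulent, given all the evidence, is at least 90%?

3

Prior odds = 0.029/0.971 = 29/971.
Combined Bayes factor of the evidence already in hand = 1.6 × 0.25 = 0.4.
Odds after that evidence = (29/971) × 0.4 = 58/4855.
Target odds = 0.9/0.1 = 9.
Need 15ⁿ ≥ 9 ÷ (58/4855) = 43695/58.
15² = 225 falls short of 43695/58 but 15³ = 3375 reaches it, so n = 3.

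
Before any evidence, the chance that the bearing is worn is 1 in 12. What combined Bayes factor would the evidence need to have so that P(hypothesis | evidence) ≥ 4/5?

Prior odds = (1/12)/(11/12) = 1/11.
Target odds = 0.8/0.2 = 4.
Required Bayes factor = 4 ÷ (1/11) = 44.

44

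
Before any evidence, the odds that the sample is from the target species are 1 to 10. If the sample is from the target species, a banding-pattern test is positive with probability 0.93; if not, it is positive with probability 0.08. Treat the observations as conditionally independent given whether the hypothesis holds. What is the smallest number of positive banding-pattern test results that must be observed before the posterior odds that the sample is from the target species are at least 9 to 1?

2

Prior odds = 0.1.
Likelihood ratio of a positive = 0.93/0.08 = 11.625.
Target odds = 9.
Require 11.625ⁿ ≥ 9 ÷ 0.1 = 90.
11.625¹ = 11.625 falls short of 90 but 11.625² = 135.140625 reaches it, so n = 2.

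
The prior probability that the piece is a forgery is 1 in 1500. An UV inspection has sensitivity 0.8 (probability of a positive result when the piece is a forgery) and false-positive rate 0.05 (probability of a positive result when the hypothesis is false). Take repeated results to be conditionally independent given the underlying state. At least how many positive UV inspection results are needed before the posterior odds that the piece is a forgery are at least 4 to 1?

Prior odds: (1/1500) ÷ (1499/1500) = 1/1499.
Likelihood ratio of a positive result = 0.8/0.05 = 16.
Target odds = 4.
Require 16ⁿ ≥ 4 ÷ (1/1499) = 5996.
16³ = 4096 falls short of 5996 but 16⁴ = 65536 reaches it, so n = 4.

4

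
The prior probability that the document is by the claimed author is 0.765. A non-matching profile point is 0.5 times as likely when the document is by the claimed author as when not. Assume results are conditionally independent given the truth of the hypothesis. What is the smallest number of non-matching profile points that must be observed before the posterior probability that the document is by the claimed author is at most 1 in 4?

Prior odds: 0.765 ÷ 0.235 = 153/47.
Likelihood ratio per non-matching profile point = 0.5.
Target posterior odds = 0.25/0.75 = 1/3.
Need (153/47) × 0.5ⁿ ≤ 1/3, i.e. 0.5ⁿ ≤ 47/459.
0.5³ = 0.125 is still above 47/459 but 0.5⁴ = 0.0625 is at or below it, so n = 4.

4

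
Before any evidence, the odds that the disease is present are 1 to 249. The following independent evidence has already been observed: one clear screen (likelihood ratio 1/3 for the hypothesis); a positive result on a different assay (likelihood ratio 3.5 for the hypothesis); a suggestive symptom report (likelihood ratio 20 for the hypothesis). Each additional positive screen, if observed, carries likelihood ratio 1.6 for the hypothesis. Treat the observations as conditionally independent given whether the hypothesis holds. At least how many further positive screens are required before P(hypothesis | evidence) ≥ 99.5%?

Prior odds = 1/249.
Combined Bayes factor of the evidence already in hand = (1/3) × 3.5 × 20 = 70/3.
Odds after that evidence = (1/249) × 70/3 = 70/747.
Target odds = 0.995/0.005 = 199.
Need 1.6ⁿ ≥ 199 ÷ (70/747) = 148653/70.
1.6¹⁶ ≈1844.67 falls short of 148653/70 but 1.6¹⁷ ≈2951.48 reaches it, so n = 17.

17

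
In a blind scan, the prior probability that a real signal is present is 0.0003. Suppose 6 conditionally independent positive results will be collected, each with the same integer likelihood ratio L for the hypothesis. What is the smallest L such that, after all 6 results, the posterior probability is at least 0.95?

Prior odds = 0.0003/0.9997 = 3/9997.
Target odds = 0.95/0.05 = 19.
Need L⁶ ≥ 19 ÷ (3/9997) = 189943/3.
6⁶ = 46656 < 189943/3 ≤ 117649 = 7⁶, so L = 7.

7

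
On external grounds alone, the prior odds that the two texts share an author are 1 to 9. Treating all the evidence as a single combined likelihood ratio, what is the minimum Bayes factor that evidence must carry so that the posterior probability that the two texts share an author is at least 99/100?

Prior odds = 1/9.
Target odds = 0.99/0.01 = 99.
Required Bayes factor = 99 ÷ (1/9) = 891.

891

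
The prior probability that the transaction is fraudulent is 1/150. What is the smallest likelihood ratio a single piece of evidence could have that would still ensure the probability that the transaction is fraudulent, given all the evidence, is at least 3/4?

Prior odds = (1/150)/(149/150) = 1/149.
Target odds = 0.75/0.25 = 3.
Required Bayes factor = 3 ÷ (1/149) = 447.

447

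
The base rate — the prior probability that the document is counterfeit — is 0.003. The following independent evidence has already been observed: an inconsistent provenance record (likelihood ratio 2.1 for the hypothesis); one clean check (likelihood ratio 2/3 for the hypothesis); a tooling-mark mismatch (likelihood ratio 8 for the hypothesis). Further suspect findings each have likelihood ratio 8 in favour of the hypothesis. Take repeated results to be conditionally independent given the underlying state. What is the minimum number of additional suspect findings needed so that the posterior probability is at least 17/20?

Prior odds = 0.003/0.997 = 3/997.
Combined Bayes factor of the evidence already in hand = 2.1 × (2/3) × 8 = 11.2.
Odds after that evidence = (3/997) × 11.2 = 168/4985.
Target odds = 0.85/0.15 = 17/3.
Need 8ⁿ ≥ 17/3 ÷ (168/4985) = 84745/504.
8² = 64 falls short of 84745/504 but 8³ = 512 reaches it, so n = 3.

3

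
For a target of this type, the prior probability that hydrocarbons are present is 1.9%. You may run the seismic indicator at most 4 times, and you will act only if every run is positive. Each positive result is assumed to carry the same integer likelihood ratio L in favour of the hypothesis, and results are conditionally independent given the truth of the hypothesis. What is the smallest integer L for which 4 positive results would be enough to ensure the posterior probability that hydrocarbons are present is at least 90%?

Prior odds = 0.019/0.981 = 19/981.
Target odds = 0.9/0.1 = 9.
Need L⁴ ≥ 9 ÷ (19/981) = 8829/19.
4⁴ = 256 < 8829/19 ≤ 625 = 5⁴, so L = 5.

5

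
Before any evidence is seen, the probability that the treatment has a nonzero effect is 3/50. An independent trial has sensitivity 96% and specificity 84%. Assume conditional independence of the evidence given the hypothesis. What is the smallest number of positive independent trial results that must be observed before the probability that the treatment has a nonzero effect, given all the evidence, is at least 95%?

Prior odds = 0.06/0.94 = 3/47.
False-positive rate = 1 − 0.84 = 0.16; likelihood ratio of a positive = 0.96/0.16 = 6.
Target posterior odds = 0.95/0.05 = 19.
Require 6ⁿ ≥ 19 ÷ (3/47) = 893/3.
6³ = 216 falls short of 893/3 but 6⁴ = 1296 reaches it, so n = 4.

4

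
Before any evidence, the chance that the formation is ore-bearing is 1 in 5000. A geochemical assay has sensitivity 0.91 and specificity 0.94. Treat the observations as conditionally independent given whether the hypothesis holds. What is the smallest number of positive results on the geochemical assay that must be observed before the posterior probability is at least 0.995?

Prior odds = 0.0002/0.9998 = 1/4999.
False-positive rate = 1 − 0.94 = 0.06; likelihood ratio of a positive = 0.91/0.06 = 91/6.
Target odds: 0.995 ÷ 0.005 = 199.
Require (91/6)ⁿ ≥ 199 ÷ (1/4999) = 994801.
(91/6)⁵ ≈802510 falls short of 994801 but (91/6)⁶ ≈1.21714e+07 reaches it, so n = 6.

6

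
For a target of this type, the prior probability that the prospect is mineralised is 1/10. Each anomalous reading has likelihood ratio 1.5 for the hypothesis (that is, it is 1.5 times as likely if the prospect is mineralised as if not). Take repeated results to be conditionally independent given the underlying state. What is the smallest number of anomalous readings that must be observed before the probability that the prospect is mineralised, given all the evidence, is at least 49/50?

Prior odds = 0.1/0.9 = 1/9.
Likelihood ratio per anomalous reading = 1.5.
Target odds: 0.98 ÷ 0.02 = 49.
Require 1.5ⁿ ≥ 49 ÷ (1/9) = 441.
1.5¹⁵ = 14348907/32768 falls short of 441 but 1.5¹⁶ = 43046721/65536 reaches it, so n = 16.

16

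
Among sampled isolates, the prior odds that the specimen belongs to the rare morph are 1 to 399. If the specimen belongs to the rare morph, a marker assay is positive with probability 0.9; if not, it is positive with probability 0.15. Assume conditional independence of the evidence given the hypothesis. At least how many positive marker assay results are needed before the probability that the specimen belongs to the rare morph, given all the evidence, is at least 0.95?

5

Prior odds = 1/399.
Likelihood ratio of a positive = 0.9/0.15 = 6.
Target posterior odds = 0.95/0.05 = 19.
Require 6ⁿ ≥ 19 ÷ (1/399) = 7581.
6⁴ = 1296 falls short of 7581 but 6⁵ = 7776 reaches it, so n = 5.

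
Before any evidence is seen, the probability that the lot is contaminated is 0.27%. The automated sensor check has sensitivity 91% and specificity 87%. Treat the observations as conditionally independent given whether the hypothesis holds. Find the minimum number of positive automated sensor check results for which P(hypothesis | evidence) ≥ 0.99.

Prior odds = 0.0027/0.9973 = 27/9973.
False-positive rate = 1 − 0.87 = 0.13; likelihood ratio of a positive = 0.91/0.13 = 7.
Target odds: 0.99 ÷ 0.01 = 99.
Require 7ⁿ ≥ 99 ÷ (27/9973) = 109703/3.
7⁵ = 16807 falls short of 109703/3 but 7⁶ = 117649 reaches it, so n = 6.

6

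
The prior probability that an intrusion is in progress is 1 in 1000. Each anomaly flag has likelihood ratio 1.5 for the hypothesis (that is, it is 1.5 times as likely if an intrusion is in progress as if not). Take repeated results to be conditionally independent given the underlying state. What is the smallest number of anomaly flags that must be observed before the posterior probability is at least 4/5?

21

Prior odds: 0.001 ÷ 0.999 = 1/999.
Likelihood ratio per anomaly flag = 1.5.
Target posterior odds = 0.8/0.2 = 4.
Need (1/999) × 1.5ⁿ ≥ 4, i.e. 1.5ⁿ ≥ 3996.
1.5²⁰ ≈3325.26 falls short of 3996 but 1.5²¹ ≈4987.89 reaches it, so n = 21.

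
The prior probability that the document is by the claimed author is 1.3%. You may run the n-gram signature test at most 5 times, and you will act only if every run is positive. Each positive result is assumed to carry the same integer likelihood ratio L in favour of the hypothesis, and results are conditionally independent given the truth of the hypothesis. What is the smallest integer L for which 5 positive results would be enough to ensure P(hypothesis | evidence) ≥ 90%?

4

Prior odds = 0.013/0.987 = 13/987.
Target odds = 0.9/0.1 = 9.
Need L⁵ ≥ 9 ÷ (13/987) = 8883/13.
3⁵ = 243 < 8883/13 ≤ 1024 = 4⁵, so L = 4.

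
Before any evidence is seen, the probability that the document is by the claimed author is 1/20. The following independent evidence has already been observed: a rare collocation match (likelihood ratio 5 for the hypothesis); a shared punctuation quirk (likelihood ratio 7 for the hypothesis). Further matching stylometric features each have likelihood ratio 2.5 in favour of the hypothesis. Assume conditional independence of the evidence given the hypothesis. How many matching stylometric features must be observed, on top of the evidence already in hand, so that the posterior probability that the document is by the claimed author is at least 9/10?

2

Prior odds = 0.05/0.95 = 1/19.
Combined Bayes factor of the evidence already in hand = 5 × 7 = 35.
Odds after that evidence = (1/19) × 35 = 35/19.
Target odds = 0.9/0.1 = 9.
Need 2.5ⁿ ≥ 9 ÷ (35/19) = 171/35.
2.5¹ = 2.5 falls short of 171/35 but 2.5² = 6.25 reaches it, so n = 2.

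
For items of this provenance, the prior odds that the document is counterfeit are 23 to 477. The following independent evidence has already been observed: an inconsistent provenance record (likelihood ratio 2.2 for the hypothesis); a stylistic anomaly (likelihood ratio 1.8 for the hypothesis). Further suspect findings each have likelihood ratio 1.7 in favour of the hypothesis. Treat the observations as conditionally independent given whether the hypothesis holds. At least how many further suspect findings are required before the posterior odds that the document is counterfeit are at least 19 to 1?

Prior odds = 23/477.
Combined Bayes factor of the evidence already in hand = 2.2 × 1.8 = 3.96.
Odds after that evidence = (23/477) × 3.96 = 253/1325.
Target odds = 19.
Need 1.7ⁿ ≥ 19 ÷ (253/1325) = 25175/253.
1.7⁸ ≈69.7576 falls short of 25175/253 but 1.7⁹ ≈118.588 reaches it, so n = 9.

9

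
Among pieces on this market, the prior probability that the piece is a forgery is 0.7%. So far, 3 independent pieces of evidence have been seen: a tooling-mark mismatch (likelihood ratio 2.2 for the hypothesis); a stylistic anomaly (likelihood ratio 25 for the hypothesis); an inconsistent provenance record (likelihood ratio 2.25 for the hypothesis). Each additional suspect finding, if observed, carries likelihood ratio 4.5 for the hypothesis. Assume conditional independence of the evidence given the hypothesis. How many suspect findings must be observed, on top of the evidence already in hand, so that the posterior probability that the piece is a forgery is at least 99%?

4

Prior odds = 0.007/0.993 = 7/993.
Combined Bayes factor of the evidence already in hand = 2.2 × 25 × 2.25 = 123.75.
Odds after that evidence = (7/993) × 123.75 = 1155/1324.
Target odds = 0.99/0.01 = 99.
Need 4.5ⁿ ≥ 99 ÷ (1155/1324) = 3972/35.
4.5³ = 91.125 falls short of 3972/35 but 4.5⁴ = 410.0625 reaches it, so n = 4.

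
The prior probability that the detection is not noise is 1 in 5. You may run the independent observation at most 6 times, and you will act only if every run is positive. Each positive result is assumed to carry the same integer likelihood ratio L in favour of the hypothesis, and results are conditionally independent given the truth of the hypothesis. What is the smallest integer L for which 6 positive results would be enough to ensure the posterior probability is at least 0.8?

2

Prior odds = 0.2/0.8 = 0.25.
Target odds = 0.8/0.2 = 4.
Need L⁶ ≥ 4 ÷ 0.25 = 16.
1⁶ = 1 < 16 ≤ 64 = 2⁶, so L = 2.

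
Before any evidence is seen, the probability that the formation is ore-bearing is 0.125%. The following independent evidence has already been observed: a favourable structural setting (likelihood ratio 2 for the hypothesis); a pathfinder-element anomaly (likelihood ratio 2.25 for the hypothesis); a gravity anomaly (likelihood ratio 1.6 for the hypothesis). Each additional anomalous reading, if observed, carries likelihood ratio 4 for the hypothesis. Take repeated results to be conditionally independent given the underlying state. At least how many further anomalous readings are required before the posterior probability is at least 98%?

Prior odds = 0.00125/0.99875 = 1/799.
Combined Bayes factor of the evidence already in hand = 2 × 2.25 × 1.6 = 7.2.
Odds after that evidence = (1/799) × 7.2 = 36/3995.
Target odds = 0.98/0.02 = 49.
Need 4ⁿ ≥ 49 ÷ (36/3995) = 195755/36.
4⁶ = 4096 falls short of 195755/36 but 4⁷ = 16384 reaches it, so n = 7.

7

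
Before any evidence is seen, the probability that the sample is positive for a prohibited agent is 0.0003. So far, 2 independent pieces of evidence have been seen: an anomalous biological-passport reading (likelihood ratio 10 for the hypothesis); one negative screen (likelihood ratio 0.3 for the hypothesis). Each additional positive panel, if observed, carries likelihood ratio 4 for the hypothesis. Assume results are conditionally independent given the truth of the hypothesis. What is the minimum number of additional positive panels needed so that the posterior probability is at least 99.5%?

9

Prior odds = 0.0003/0.9997 = 3/9997.
Combined Bayes factor of the evidence already in hand = 10 × 0.3 = 3.
Odds after that evidence = (3/9997) × 3 = 9/9997.
Target odds = 0.995/0.005 = 199.
Need 4ⁿ ≥ 199 ÷ (9/9997) = 1989403/9.
4⁸ = 65536 falls short of 1989403/9 but 4⁹ = 262144 reaches it, so n = 9.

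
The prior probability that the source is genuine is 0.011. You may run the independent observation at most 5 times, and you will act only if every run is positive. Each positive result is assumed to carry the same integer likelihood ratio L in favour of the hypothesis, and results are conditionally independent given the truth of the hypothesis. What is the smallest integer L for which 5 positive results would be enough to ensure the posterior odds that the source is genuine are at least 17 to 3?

4

Prior odds = 0.011/0.989 = 11/989.
Target odds = 17/3.
Need L⁵ ≥ 17/3 ÷ (11/989) = 16813/33.
3⁵ = 243 < 16813/33 ≤ 1024 = 4⁵, so L = 4.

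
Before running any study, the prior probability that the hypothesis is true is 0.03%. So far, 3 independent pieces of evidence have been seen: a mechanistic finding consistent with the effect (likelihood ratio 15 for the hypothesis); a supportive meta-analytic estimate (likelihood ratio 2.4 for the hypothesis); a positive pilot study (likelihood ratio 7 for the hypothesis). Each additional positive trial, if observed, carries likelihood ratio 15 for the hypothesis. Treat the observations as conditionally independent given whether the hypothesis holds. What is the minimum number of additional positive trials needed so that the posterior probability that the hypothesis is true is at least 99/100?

Prior odds = 0.0003/0.9997 = 3/9997.
Combined Bayes factor of the evidence already in hand = 15 × 2.4 × 7 = 252.
Odds after that evidence = (3/9997) × 252 = 756/9997.
Target odds = 0.99/0.01 = 99.
Need 15ⁿ ≥ 99 ÷ (756/9997) = 109967/84.
15² = 225 falls short of 109967/84 but 15³ = 3375 reaches it, so n = 3.

3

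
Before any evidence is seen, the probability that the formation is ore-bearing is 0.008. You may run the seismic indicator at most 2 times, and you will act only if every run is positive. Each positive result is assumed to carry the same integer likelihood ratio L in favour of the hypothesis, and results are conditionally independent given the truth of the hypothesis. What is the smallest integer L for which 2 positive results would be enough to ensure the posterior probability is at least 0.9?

Prior odds = 0.008/0.992 = 1/124.
Target odds = 0.9/0.1 = 9.
Need L² ≥ 9 ÷ (1/124) = 1116.
33² = 1089 < 1116 ≤ 1156 = 34², so L = 34.

34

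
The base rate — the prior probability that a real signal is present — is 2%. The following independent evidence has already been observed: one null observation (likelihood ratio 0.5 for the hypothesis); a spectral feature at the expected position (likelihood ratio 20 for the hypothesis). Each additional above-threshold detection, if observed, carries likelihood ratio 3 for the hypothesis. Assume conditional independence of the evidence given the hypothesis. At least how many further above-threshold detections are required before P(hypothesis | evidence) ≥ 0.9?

4

Prior odds = 0.02/0.98 = 1/49.
Combined Bayes factor of the evidence already in hand = 0.5 × 20 = 10.
Odds after that evidence = (1/49) × 10 = 10/49.
Target odds = 0.9/0.1 = 9.
Need 3ⁿ ≥ 9 ÷ (10/49) = 44.1.
3³ = 27 falls short of 44.1 but 3⁴ = 81 reaches it, so n = 4.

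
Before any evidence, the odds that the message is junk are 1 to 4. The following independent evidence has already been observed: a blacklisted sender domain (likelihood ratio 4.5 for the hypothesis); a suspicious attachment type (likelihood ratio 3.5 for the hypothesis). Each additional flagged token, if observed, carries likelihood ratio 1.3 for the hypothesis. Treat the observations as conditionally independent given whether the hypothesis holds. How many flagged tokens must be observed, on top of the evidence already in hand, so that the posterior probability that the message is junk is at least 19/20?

Prior odds = 0.25.
Combined Bayes factor of the evidence already in hand = 4.5 × 3.5 = 15.75.
Odds after that evidence = 0.25 × 15.75 = 3.9375.
Target odds = 0.95/0.05 = 19.
Need 1.3ⁿ ≥ 19 ÷ 3.9375 = 304/63.
1.3⁵ = 371293/100000 falls short of 304/63 but 1.3⁶ = 4826809/1000000 reaches it, so n = 6.

6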